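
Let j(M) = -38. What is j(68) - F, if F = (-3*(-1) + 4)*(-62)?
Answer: 396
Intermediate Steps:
F = -434 (F = (3 + 4)*(-62) = 7*(-62) = -434)
j(68) - F = -38 - 1*(-434) = -38 + 434 = 396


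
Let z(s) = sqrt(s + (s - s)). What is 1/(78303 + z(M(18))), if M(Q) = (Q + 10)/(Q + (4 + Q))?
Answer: 783030/61313598083 - sqrt(70)/61313598083 ≈ 1.2771e-5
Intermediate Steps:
M(Q) = (10 + Q)/(4 + 2*Q)
z(s) = sqrt(s) (z(s) = sqrt(s + 0) = sqrt(s))
1/(78303 + z(M(18))) = 1/(78303 + sqrt((10 + 18)/(2*(2 + 18)))) = 1/(78303 + sqrt((1/2)*28/20)) = 1/(78303 + sqrt((1/2)*(1/20)*28)) = 1/(78303 + sqrt(7/10)) = 1/(78303 + sqrt(70)/10)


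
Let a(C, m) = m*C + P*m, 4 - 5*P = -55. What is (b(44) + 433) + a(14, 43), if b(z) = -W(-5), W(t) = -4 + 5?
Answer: 7707/5 ≈ 1541.4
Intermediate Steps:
P = 59/5 (P = 4/5 - 1/5*(-55) = 4/5 + 11 = 59/5 ≈ 11.800)
W(t) = 1
a(C, m) = 59*m/5 + C*m (a(C, m) = m*C + 59*m/5 = C*m + 59*m/5 = 59*m/5 + C*m)
b(z) = -1 (b(z) = -1*1 = -1)
(b(44) + 433) + a(14, 43) = (-1 + 433) + (1/5)*43*(59 + 5*14) = 432 + (1/5)*43*(59 + 70) = 432 + (1/5)*43*129 = 432 + 5547/5 = 7707/5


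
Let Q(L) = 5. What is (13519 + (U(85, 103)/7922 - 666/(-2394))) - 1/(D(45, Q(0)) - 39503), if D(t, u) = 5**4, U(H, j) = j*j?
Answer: 19780118393572/1462959701 ≈ 13521.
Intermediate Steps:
U(H, j) = j**2
D(t, u) = 625
(13519 + (U(85, 103)/7922 - 666/(-2394))) - 1/(D(45, Q(0)) - 39503) = (13519 + (103**2/7922 - 666/(-2394))) - 1/(625 - 39503) = (13519 + (10609*(1/7922) - 666*(-1/2394))) - 1/(-38878) = (13519 + (10609/7922 + 37/133)) - 1*(-1/38878) = (13519 + 1704111/1053626) + 1/38878 = 14245674005/1053626 + 1/38878 = 19780118393572/1462959701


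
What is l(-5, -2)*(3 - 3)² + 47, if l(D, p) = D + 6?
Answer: 47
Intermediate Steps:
l(D, p) = 6 + D
l(-5, -2)*(3 - 3)² + 47 = (6 - 5)*(3 - 3)² + 47 = 1*0² + 47 = 1*0 + 47 = 0 + 47 = 47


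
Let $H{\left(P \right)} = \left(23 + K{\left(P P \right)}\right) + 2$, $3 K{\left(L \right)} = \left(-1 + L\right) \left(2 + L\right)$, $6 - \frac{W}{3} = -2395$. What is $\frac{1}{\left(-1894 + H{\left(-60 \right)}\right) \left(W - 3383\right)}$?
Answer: $\frac{3}{49499525620} \approx 6.0607 \cdot 10^{-11}$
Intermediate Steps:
$W = 7203$ ($W = 18 - -7185 = 18 + 7185 = 7203$)
$K{\left(L \right)} = \frac{\left(-1 + L\right) \left(2 + L\right)}{3}$
$H{\left(P \right)} = \frac{73}{3} + \frac{P^{2}}{3} + \frac{P^{4}}{3}$ ($H{\left(P \right)} = \left(23 + \left(- \frac{2}{3} + \frac{P P}{3} + \frac{\left(P P\right)^{2}}{3}\right)\right) + 2 = \left(23 + \left(- \frac{2}{3} + \frac{P^{2}}{3} + \frac{\left(P^{2}\right)^{2}}{3}\right)\right) + 2 = \left(23 + \left(- \frac{2}{3} + \frac{P^{2}}{3} + \frac{P^{4}}{3}\right)\right) + 2 = \left(\frac{67}{3} + \frac{P^{2}}{3} + \frac{P^{4}}{3}\right) + 2 = \frac{73}{3} + \frac{P^{2}}{3} + \frac{P^{4}}{3}$)
$\frac{1}{\left(-1894 + H{\left(-60 \right)}\right) \left(W - 3383\right)} = \frac{1}{\left(-1894 + \left(\frac{73}{3} + \frac{\left(-60\right)^{2}}{3} + \frac{\left(-60\right)^{4}}{3}\right)\right) \left(7203 - 3383\right)} = \frac{1}{\left(-1894 + \left(\frac{73}{3} + \frac{1}{3} \cdot 3600 + \frac{1}{3} \cdot 12960000\right)\right) 3820} = \frac{1}{\left(-1894 + \left(\frac{73}{3} + 1200 + 4320000\right)\right) 3820} = \frac{1}{\left(-1894 + \frac{12963673}{3}\right) 3820} = \frac{1}{\frac{12957991}{3} \cdot 3820} = \frac{1}{\frac{49499525620}{3}} = \frac{3}{49499525620}$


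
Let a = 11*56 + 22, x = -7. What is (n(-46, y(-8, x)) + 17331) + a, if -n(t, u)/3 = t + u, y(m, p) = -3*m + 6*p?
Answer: 18161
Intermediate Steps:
n(t, u) = -3*t - 3*u (n(t, u) = -3*(t + u) = -3*t - 3*u)
a = 638 (a = 616 + 22 = 638)
(n(-46, y(-8, x)) + 17331) + a = ((-3*(-46) - 3*(-3*(-8) + 6*(-7))) + 17331) + 638 = ((138 - 3*(24 - 42)) + 17331) + 638 = ((138 - 3*(-18)) + 17331) + 638 = ((138 + 54) + 17331) + 638 = (192 + 17331) + 638 = 17523 + 638 = 18161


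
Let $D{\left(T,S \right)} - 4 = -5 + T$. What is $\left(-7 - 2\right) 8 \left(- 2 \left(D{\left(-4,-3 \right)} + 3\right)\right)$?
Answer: $-288$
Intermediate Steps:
$D{\left(T,S \right)} = -1 + T$ ($D{\left(T,S \right)} = 4 + \left(-5 + T\right) = -1 + T$)
$\left(-7 - 2\right) 8 \left(- 2 \left(D{\left(-4,-3 \right)} + 3\right)\right) = \left(-7 - 2\right) 8 \left(- 2 \left(\left(-1 - 4\right) + 3\right)\right) = \left(-9\right) 8 \left(- 2 \left(-5 + 3\right)\right) = - 72 \left(\left(-2\right) \left(-2\right)\right) = \left(-72\right) 4 = -288$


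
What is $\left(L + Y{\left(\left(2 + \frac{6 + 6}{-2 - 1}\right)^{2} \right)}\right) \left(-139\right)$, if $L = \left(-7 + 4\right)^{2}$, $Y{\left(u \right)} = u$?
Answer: $-1807$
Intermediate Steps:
$L = 9$ ($L = \left(-3\right)^{2} = 9$)
$\left(L + Y{\left(\left(2 + \frac{6 + 6}{-2 - 1}\right)^{2} \right)}\right) \left(-139\right) = \left(9 + \left(2 + \frac{6 + 6}{-2 - 1}\right)^{2}\right) \left(-139\right) = \left(9 + \left(2 + \frac{12}{-3}\right)^{2}\right) \left(-139\right) = \left(9 + \left(2 + 12 \left(- \frac{1}{3}\right)\right)^{2}\right) \left(-139\right) = \left(9 + \left(2 - 4\right)^{2}\right) \left(-139\right) = \left(9 + \left(-2\right)^{2}\right) \left(-139\right) = \left(9 + 4\right) \left(-139\right) = 13 \left(-139\right) = -1807$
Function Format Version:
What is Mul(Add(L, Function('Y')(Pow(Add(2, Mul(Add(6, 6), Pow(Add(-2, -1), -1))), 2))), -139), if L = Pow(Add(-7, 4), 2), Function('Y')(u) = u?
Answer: -1807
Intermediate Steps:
L = 9 (L = Pow(-3, 2) = 9)
Mul(Add(L, Function('Y')(Pow(Add(2, Mul(Add(6, 6), Pow(Add(-2, -1), -1))), 2))), -139) = Mul(Add(9, Pow(Add(2, Mul(Add(6, 6), Pow(Add(-2, -1), -1))), 2)), -139) = Mul(Add(9, Pow(Add(2, Mul(12, Pow(-3, -1))), 2)), -139) = Mul(Add(9, Pow(Add(2, Mul(12, Rational(-1, 3))), 2)), -139) = Mul(Add(9, Pow(Add(2, -4), 2)), -139) = Mul(Add(9, Pow(-2, 2)), -139) = Mul(Add(9, 4), -139) = Mul(13, -139) = -1807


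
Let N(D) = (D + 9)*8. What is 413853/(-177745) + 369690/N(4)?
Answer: 32833754169/9242740 ≈ 3552.4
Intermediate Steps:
N(D) = 72 + 8*D (N(D) = (9 + D)*8 = 72 + 8*D)
413853/(-177745) + 369690/N(4) = 413853/(-177745) + 369690/(72 + 8*4) = 413853*(-1/177745) + 369690/(72 + 32) = -413853/177745 + 369690/104 = -413853/177745 + 369690*(1/104) = -413853/177745 + 184845/52 = 32833754169/9242740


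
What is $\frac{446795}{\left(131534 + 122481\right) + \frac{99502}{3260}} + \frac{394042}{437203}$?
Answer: $\frac{481574893597992}{181043226959803} \approx 2.66$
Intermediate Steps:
$\frac{446795}{\left(131534 + 122481\right) + \frac{99502}{3260}} + \frac{394042}{437203} = \frac{446795}{254015 + 99502 \cdot \frac{1}{3260}} + 394042 \cdot \frac{1}{437203} = \frac{446795}{254015 + \frac{49751}{1630}} + \frac{394042}{437203} = \frac{446795}{\frac{414094201}{1630}} + \frac{394042}{437203} = 446795 \cdot \frac{1630}{414094201} + \frac{394042}{437203} = \frac{728275850}{414094201} + \frac{394042}{437203} = \frac{481574893597992}{181043226959803}$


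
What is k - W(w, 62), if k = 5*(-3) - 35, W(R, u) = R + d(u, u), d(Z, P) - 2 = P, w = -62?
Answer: -52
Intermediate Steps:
d(Z, P) = 2 + P
W(R, u) = 2 + R + u (W(R, u) = R + (2 + u) = 2 + R + u)
k = -50 (k = -15 - 35 = -50)
k - W(w, 62) = -50 - (2 - 62 + 62) = -50 - 1*2 = -50 - 2 = -52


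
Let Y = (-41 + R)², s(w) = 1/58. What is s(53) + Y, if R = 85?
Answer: 112289/58 ≈ 1936.0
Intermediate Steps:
s(w) = 1/58
Y = 1936 (Y = (-41 + 85)² = 44² = 1936)
s(53) + Y = 1/58 + 1936 = 112289/58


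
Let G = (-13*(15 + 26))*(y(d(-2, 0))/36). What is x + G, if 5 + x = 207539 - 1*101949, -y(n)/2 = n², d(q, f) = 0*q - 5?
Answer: 1913855/18 ≈ 1.0633e+5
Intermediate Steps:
d(q, f) = -5 (d(q, f) = 0 - 5 = -5)
y(n) = -2*n²
x = 105585 (x = -5 + (207539 - 1*101949) = -5 + (207539 - 101949) = -5 + 105590 = 105585)
G = 13325/18 (G = (-13*(15 + 26))*(-2*(-5)²/36) = (-13*41)*(-2*25*(1/36)) = -(-26650)/36 = -533*(-25/18) = 13325/18 ≈ 740.28)
x + G = 105585 + 13325/18 = 1913855/18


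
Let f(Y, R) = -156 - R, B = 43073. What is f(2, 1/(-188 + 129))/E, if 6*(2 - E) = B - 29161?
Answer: 27609/410050 ≈ 0.067331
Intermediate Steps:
E = -6950/3 (E = 2 - (43073 - 29161)/6 = 2 - ⅙*13912 = 2 - 6956/3 = -6950/3 ≈ -2316.7)
f(2, 1/(-188 + 129))/E = (-156 - 1/(-188 + 129))/(-6950/3) = (-156 - 1/(-59))*(-3/6950) = (-156 - 1*(-1/59))*(-3/6950) = (-156 + 1/59)*(-3/6950) = -9203/59*(-3/6950) = 27609/410050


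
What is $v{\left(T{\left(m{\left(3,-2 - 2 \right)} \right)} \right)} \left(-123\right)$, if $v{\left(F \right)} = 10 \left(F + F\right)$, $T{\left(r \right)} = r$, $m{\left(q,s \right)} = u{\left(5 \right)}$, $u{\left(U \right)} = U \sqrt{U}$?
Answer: $- 12300 \sqrt{5} \approx -27504.0$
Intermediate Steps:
$u{\left(U \right)} = U^{\frac{3}{2}}$
$m{\left(q,s \right)} = 5 \sqrt{5}$ ($m{\left(q,s \right)} = 5^{\frac{3}{2}} = 5 \sqrt{5}$)
$v{\left(F \right)} = 20 F$ ($v{\left(F \right)} = 10 \cdot 2 F = 20 F$)
$v{\left(T{\left(m{\left(3,-2 - 2 \right)} \right)} \right)} \left(-123\right) = 20 \cdot 5 \sqrt{5} \left(-123\right) = 100 \sqrt{5} \left(-123\right) = - 12300 \sqrt{5}$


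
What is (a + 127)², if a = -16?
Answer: 12321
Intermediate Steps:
(a + 127)² = (-16 + 127)² = 111² = 12321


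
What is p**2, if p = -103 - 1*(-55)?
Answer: 2304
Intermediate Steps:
p = -48 (p = -103 + 55 = -48)
p**2 = (-48)**2 = 2304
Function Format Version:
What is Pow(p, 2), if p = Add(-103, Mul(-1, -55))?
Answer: 2304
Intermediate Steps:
p = -48 (p = Add(-103, 55) = -48)
Pow(p, 2) = Pow(-48, 2) = 2304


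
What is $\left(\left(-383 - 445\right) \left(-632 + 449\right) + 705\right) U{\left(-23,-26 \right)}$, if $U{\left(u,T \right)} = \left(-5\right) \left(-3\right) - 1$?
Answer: $2131206$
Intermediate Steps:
$U{\left(u,T \right)} = 14$ ($U{\left(u,T \right)} = 15 - 1 = 14$)
$\left(\left(-383 - 445\right) \left(-632 + 449\right) + 705\right) U{\left(-23,-26 \right)} = \left(\left(-383 - 445\right) \left(-632 + 449\right) + 705\right) 14 = \left(\left(-828\right) \left(-183\right) + 705\right) 14 = \left(151524 + 705\right) 14 = 152229 \cdot 14 = 2131206$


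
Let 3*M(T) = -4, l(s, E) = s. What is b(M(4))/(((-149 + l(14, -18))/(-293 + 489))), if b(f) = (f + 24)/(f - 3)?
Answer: 13328/1755 ≈ 7.5943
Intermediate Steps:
M(T) = -4/3 (M(T) = (⅓)*(-4) = -4/3)
b(f) = (24 + f)/(-3 + f)
b(M(4))/(((-149 + l(14, -18))/(-293 + 489))) = ((24 - 4/3)/(-3 - 4/3))/(((-149 + 14)/(-293 + 489))) = ((68/3)/(-13/3))/((-135/196)) = (-3/13*68/3)/((-135*1/196)) = -68/(13*(-135/196)) = -68/13*(-196/135) = 13328/1755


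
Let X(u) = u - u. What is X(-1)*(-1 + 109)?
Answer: 0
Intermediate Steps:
X(u) = 0
X(-1)*(-1 + 109) = 0*(-1 + 109) = 0*108 = 0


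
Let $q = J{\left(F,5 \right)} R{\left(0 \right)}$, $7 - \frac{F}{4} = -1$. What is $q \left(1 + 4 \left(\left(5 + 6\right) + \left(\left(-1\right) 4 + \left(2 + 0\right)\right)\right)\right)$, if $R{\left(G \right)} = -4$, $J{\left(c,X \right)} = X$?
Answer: $-740$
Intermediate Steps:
$F = 32$ ($F = 28 - -4 = 28 + 4 = 32$)
$q = -20$ ($q = 5 \left(-4\right) = -20$)
$q \left(1 + 4 \left(\left(5 + 6\right) + \left(\left(-1\right) 4 + \left(2 + 0\right)\right)\right)\right) = - 20 \left(1 + 4 \left(\left(5 + 6\right) + \left(\left(-1\right) 4 + \left(2 + 0\right)\right)\right)\right) = - 20 \left(1 + 4 \left(11 + \left(-4 + 2\right)\right)\right) = - 20 \left(1 + 4 \left(11 - 2\right)\right) = - 20 \left(1 + 4 \cdot 9\right) = - 20 \left(1 + 36\right) = \left(-20\right) 37 = -740$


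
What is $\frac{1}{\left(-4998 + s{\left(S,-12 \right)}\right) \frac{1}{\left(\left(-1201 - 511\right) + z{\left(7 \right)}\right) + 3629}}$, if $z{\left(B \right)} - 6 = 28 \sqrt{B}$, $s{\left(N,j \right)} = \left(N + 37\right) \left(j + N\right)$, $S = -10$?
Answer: $- \frac{641}{1864} - \frac{7 \sqrt{7}}{1398} \approx -0.35713$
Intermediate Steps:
$s{\left(N,j \right)} = \left(37 + N\right) \left(N + j\right)$
$z{\left(B \right)} = 6 + 28 \sqrt{B}$
$\frac{1}{\left(-4998 + s{\left(S,-12 \right)}\right) \frac{1}{\left(\left(-1201 - 511\right) + z{\left(7 \right)}\right) + 3629}} = \frac{1}{\left(-4998 + \left(\left(-10\right)^{2} + 37 \left(-10\right) + 37 \left(-12\right) - -120\right)\right) \frac{1}{\left(\left(-1201 - 511\right) + \left(6 + 28 \sqrt{7}\right)\right) + 3629}} = \frac{1}{\left(-4998 + \left(100 - 370 - 444 + 120\right)\right) \frac{1}{\left(-1712 + \left(6 + 28 \sqrt{7}\right)\right) + 3629}} = \frac{1}{\left(-4998 - 594\right) \frac{1}{\left(-1706 + 28 \sqrt{7}\right) + 3629}} = \frac{1}{\left(-5592\right) \frac{1}{1923 + 28 \sqrt{7}}} = - \frac{641}{1864} - \frac{7 \sqrt{7}}{1398}$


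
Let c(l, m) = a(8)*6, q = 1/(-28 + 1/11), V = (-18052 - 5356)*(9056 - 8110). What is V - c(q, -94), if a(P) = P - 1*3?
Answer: -22143998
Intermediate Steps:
a(P) = -3 + P (a(P) = P - 3 = -3 + P)
V = -22143968 (V = -23408*946 = -22143968)
q = -11/307 (q = 1/(-28 + 1/11) = 1/(-307/11) = -11/307 ≈ -0.035831)
c(l, m) = 30 (c(l, m) = (-3 + 8)*6 = 5*6 = 30)
V - c(q, -94) = -22143968 - 1*30 = -22143968 - 30 = -22143998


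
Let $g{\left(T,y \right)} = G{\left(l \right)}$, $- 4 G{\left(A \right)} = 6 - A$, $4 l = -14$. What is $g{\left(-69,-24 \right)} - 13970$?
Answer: $- \frac{111779}{8} \approx -13972.0$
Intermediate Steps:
$l = - \frac{7}{2}$ ($l = \frac{1}{4} \left(-14\right) = - \frac{7}{2} \approx -3.5$)
$G{\left(A \right)} = - \frac{3}{2} + \frac{A}{4}$ ($G{\left(A \right)} = - \frac{6 - A}{4} = - \frac{3}{2} + \frac{A}{4}$)
$g{\left(T,y \right)} = - \frac{19}{8}$ ($g{\left(T,y \right)} = - \frac{3}{2} + \frac{1}{4} \left(- \frac{7}{2}\right) = - \frac{3}{2} - \frac{7}{8} = - \frac{19}{8}$)
$g{\left(-69,-24 \right)} - 13970 = - \frac{19}{8} - 13970 = - \frac{111779}{8}$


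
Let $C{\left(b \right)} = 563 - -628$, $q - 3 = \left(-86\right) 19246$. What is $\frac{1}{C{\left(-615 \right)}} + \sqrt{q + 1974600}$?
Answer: $\frac{1}{1191} + \sqrt{319447} \approx 565.2$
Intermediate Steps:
$q = -1655153$ ($q = 3 - 1655156 = -1655153$)
$C{\left(b \right)} = 1191$ ($C{\left(b \right)} = 563 + 628 = 1191$)
$\frac{1}{C{\left(-615 \right)}} + \sqrt{q + 1974600} = \frac{1}{1191} + \sqrt{-1655153 + 1974600} = \frac{1}{1191} + \sqrt{319447}$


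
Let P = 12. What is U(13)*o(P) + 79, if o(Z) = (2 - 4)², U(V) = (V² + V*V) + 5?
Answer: 1451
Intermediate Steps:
U(V) = 5 + 2*V² (U(V) = (V² + V²) + 5 = 2*V² + 5 = 5 + 2*V²)
o(Z) = 4 (o(Z) = (-2)² = 4)
U(13)*o(P) + 79 = (5 + 2*13²)*4 + 79 = (5 + 2*169)*4 + 79 = (5 + 338)*4 + 79 = 343*4 + 79 = 1372 + 79 = 1451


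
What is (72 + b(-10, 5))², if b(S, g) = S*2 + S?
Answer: 1764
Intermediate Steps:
b(S, g) = 3*S (b(S, g) = 2*S + S = 3*S)
(72 + b(-10, 5))² = (72 + 3*(-10))² = (72 - 30)² = 42² = 1764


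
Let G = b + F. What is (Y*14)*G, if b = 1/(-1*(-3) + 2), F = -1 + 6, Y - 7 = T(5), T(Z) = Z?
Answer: 4368/5 ≈ 873.60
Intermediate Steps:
Y = 12 (Y = 7 + 5 = 12)
F = 5
b = 1/5 (b = 1/(3 + 2) = 1/5 ≈ 0.20000)
G = 26/5 (G = 1/5 + 5 = 26/5 ≈ 5.2000)
(Y*14)*G = (12*14)*(26/5) = 168*(26/5) = 4368/5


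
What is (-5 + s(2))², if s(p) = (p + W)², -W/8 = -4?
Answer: 1324801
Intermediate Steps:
W = 32 (W = -8*(-4) = 32)
s(p) = (32 + p)² (s(p) = (p + 32)² = (32 + p)²)
(-5 + s(2))² = (-5 + (32 + 2)²)² = (-5 + 34²)² = (-5 + 1156)² = 1151² = 1324801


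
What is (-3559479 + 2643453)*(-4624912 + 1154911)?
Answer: 3178611136026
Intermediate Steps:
(-3559479 + 2643453)*(-4624912 + 1154911) = -916026*(-3470001) = 3178611136026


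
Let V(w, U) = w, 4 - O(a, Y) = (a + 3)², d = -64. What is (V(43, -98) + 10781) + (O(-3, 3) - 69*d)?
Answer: 15244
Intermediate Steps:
O(a, Y) = 4 - (3 + a)² (O(a, Y) = 4 - (a + 3)² = 4 - (3 + a)²)
(V(43, -98) + 10781) + (O(-3, 3) - 69*d) = (43 + 10781) + ((4 - (3 - 3)²) - 69*(-64)) = 10824 + ((4 - 1*0²) + 4416) = 10824 + ((4 - 1*0) + 4416) = 10824 + ((4 + 0) + 4416) = 10824 + (4 + 4416) = 10824 + 4420 = 15244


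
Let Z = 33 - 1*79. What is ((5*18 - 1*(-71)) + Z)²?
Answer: 13225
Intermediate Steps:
Z = -46 (Z = 33 - 79 = -46)
((5*18 - 1*(-71)) + Z)² = ((5*18 - 1*(-71)) - 46)² = ((90 + 71) - 46)² = (161 - 46)² = 115² = 13225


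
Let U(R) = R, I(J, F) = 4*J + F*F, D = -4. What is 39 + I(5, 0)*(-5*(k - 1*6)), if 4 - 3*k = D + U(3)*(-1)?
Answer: 817/3 ≈ 272.33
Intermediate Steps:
I(J, F) = F**2 + 4*J (I(J, F) = 4*J + F**2 = F**2 + 4*J)
k = 11/3 (k = 4/3 - (-4 + 3*(-1))/3 = 4/3 - (-4 - 3)/3 = 4/3 - 1/3*(-7) = 4/3 + 7/3 = 11/3 ≈ 3.6667)
39 + I(5, 0)*(-5*(k - 1*6)) = 39 + (0**2 + 4*5)*(-5*(11/3 - 1*6)) = 39 + (0 + 20)*(-5*(11/3 - 6)) = 39 + 20*(-5*(-7/3)) = 39 + 20*(35/3) = 39 + 700/3 = 817/3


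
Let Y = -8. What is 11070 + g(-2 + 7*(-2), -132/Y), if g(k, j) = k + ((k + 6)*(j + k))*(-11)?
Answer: 11109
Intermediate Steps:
g(k, j) = k - 11*(6 + k)*(j + k) (g(k, j) = k + ((6 + k)*(j + k))*(-11) = k - 11*(6 + k)*(j + k))
11070 + g(-2 + 7*(-2), -132/Y) = 11070 + (-(-8712)/(-8) - 65*(-2 + 7*(-2)) - 11*(-2 + 7*(-2))² - 11*(-132/(-8))*(-2 + 7*(-2))) = 11070 + (-(-8712)*(-1)/8 - 65*(-2 - 14) - 11*(-2 - 14)² - 11*(-132*(-⅛))*(-2 - 14)) = 11070 + (-66*33/2 - 65*(-16) - 11*(-16)² - 11*33/2*(-16)) = 11070 + (-1089 + 1040 - 11*256 + 2904) = 11070 + (-1089 + 1040 - 2816 + 2904) = 11070 + 39 = 11109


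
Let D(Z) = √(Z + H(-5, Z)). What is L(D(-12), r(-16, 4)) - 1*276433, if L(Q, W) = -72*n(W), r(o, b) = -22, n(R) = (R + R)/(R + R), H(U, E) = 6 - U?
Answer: -276505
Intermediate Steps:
n(R) = 1 (n(R) = (2*R)/((2*R)) = (2*R)*(1/(2*R)) = 1)
D(Z) = √(11 + Z) (D(Z) = √(Z + (6 - 1*(-5))) = √(Z + (6 + 5)) = √(Z + 11) = √(11 + Z))
L(Q, W) = -72 (L(Q, W) = -72*1 = -72)
L(D(-12), r(-16, 4)) - 1*276433 = -72 - 1*276433 = -72 - 276433 = -276505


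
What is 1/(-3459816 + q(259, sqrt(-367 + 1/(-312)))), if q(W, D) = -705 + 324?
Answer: -1/3460197 ≈ -2.8900e-7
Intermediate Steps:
q(W, D) = -381
1/(-3459816 + q(259, sqrt(-367 + 1/(-312)))) = 1/(-3459816 - 381) = 1/(-3460197) = -1/3460197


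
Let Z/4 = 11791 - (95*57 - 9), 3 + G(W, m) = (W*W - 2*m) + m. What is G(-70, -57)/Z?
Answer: 2477/12770 ≈ 0.19397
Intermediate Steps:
G(W, m) = -3 + W**2 - m (G(W, m) = -3 + ((W*W - 2*m) + m) = -3 + ((W**2 - 2*m) + m) = -3 + (W**2 - m) = -3 + W**2 - m)
Z = 25540 (Z = 4*(11791 - (95*57 - 9)) = 4*(11791 - (5415 - 9)) = 4*(11791 - 1*5406) = 4*(11791 - 5406) = 4*6385 = 25540)
G(-70, -57)/Z = (-3 + (-70)**2 - 1*(-57))/25540 = (-3 + 4900 + 57)*(1/25540) = 4954*(1/25540) = 2477/12770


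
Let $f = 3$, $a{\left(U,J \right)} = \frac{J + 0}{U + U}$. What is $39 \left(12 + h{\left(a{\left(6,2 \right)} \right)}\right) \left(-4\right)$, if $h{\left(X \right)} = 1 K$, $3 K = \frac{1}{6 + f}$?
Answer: $- \frac{16900}{9} \approx -1877.8$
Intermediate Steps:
$a{\left(U,J \right)} = \frac{J}{2 U}$
$K = \frac{1}{27}$ ($K = \frac{1}{3 \left(6 + 3\right)} = \frac{1}{3 \cdot 9} = \frac{1}{3} \cdot \frac{1}{9} = \frac{1}{27} \approx 0.037037$)
$h{\left(X \right)} = \frac{1}{27}$ ($h{\left(X \right)} = 1 \cdot \frac{1}{27} = \frac{1}{27}$)
$39 \left(12 + h{\left(a{\left(6,2 \right)} \right)}\right) \left(-4\right) = 39 \left(12 + \frac{1}{27}\right) \left(-4\right) = 39 \cdot \frac{325}{27} \left(-4\right) = \frac{4225}{9} \left(-4\right) = - \frac{16900}{9}$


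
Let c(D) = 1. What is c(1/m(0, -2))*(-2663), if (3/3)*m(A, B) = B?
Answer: -2663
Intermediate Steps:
m(A, B) = B
c(1/m(0, -2))*(-2663) = 1*(-2663) = -2663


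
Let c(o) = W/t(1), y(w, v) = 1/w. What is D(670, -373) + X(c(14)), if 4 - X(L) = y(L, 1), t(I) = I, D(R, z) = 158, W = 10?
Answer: 1619/10 ≈ 161.90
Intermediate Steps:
c(o) = 10 (c(o) = 10/1 = 10*1 = 10)
X(L) = 4 - 1/L
D(670, -373) + X(c(14)) = 158 + (4 - 1/10) = 158 + (4 - 1*⅒) = 158 + (4 - ⅒) = 158 + 39/10 = 1619/10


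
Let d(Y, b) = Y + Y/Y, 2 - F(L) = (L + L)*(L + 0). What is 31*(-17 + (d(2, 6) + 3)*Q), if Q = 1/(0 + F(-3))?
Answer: -4309/8 ≈ -538.63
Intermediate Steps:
F(L) = 2 - 2*L² (F(L) = 2 - (L + L)*(L + 0) = 2 - 2*L*L = 2 - 2*L²)
d(Y, b) = 1 + Y (d(Y, b) = Y + 1 = 1 + Y)
Q = -1/16 (Q = 1/(0 + (2 - 2*(-3)²)) = 1/(0 + (2 - 2*9)) = 1/(0 + (2 - 18)) = 1/(0 - 16) = 1/(-16) = -1/16 ≈ -0.062500)
31*(-17 + (d(2, 6) + 3)*Q) = 31*(-17 + ((1 + 2) + 3)*(-1/16)) = 31*(-17 + (3 + 3)*(-1/16)) = 31*(-17 + 6*(-1/16)) = 31*(-17 - 3/8) = 31*(-139/8) = -4309/8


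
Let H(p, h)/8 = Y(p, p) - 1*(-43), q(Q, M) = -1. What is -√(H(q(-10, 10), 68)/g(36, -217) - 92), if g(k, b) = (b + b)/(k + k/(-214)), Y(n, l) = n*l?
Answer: -2*I*√16316757527/23219 ≈ -11.003*I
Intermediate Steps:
Y(n, l) = l*n
H(p, h) = 344 + 8*p² (H(p, h) = 8*(p*p - 1*(-43)) = 8*(p² + 43) = 8*(43 + p²) = 344 + 8*p²)
g(k, b) = 428*b/(213*k) (g(k, b) = (2*b)/(k + k*(-1/214)) = (2*b)/(k - k/214) = (2*b)/((213*k/214)) = (2*b)*(214/(213*k)) = 428*b/(213*k))
-√(H(q(-10, 10), 68)/g(36, -217) - 92) = -√((344 + 8*(-1)²)/(((428/213)*(-217)/36)) - 92) = -√((344 + 8*1)/(((428/213)*(-217)*(1/36))) - 92) = -√((344 + 8)/(-23219/1917) - 92) = -√(352*(-1917/23219) - 92) = -√(-674784/23219 - 92) = -√(-2810932/23219) = -2*I*√16316757527/23219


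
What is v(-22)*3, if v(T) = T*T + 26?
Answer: 1530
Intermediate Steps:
v(T) = 26 + T² (v(T) = T² + 26 = 26 + T²)
v(-22)*3 = (26 + (-22)²)*3 = (26 + 484)*3 = 510*3 = 1530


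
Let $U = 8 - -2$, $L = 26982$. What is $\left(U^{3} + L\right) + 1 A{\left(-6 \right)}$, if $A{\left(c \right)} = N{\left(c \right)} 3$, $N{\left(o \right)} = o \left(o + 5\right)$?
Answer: $28000$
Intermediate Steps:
$N{\left(o \right)} = o \left(5 + o\right)$
$A{\left(c \right)} = 3 c \left(5 + c\right)$ ($A{\left(c \right)} = c \left(5 + c\right) 3 = 3 c \left(5 + c\right)$)
$U = 10$ ($U = 8 + 2 = 10$)
$\left(U^{3} + L\right) + 1 A{\left(-6 \right)} = \left(10^{3} + 26982\right) + 1 \cdot 3 \left(-6\right) \left(5 - 6\right) = \left(1000 + 26982\right) + 1 \cdot 3 \left(-6\right) \left(-1\right) = 27982 + 1 \cdot 18 = 27982 + 18 = 28000$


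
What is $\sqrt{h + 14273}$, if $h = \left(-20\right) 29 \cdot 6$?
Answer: $\sqrt{10793} \approx 103.89$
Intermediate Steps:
$h = -3480$ ($h = \left(-580\right) 6 = -3480$)
$\sqrt{h + 14273} = \sqrt{-3480 + 14273} = \sqrt{10793}$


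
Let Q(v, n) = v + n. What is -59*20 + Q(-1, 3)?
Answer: -1178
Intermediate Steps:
Q(v, n) = n + v
-59*20 + Q(-1, 3) = -59*20 + (3 - 1) = -1180 + 2 = -1178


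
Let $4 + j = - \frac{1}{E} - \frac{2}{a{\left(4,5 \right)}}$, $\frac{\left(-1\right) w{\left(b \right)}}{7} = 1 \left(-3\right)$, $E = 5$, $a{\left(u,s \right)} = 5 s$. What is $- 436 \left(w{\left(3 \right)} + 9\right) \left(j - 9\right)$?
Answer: $\frac{868512}{5} \approx 1.737 \cdot 10^{5}$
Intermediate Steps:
$w{\left(b \right)} = 21$ ($w{\left(b \right)} = - 7 \cdot 1 \left(-3\right) = \left(-7\right) \left(-3\right) = 21$)
$j = - \frac{107}{25}$ ($j = -4 - \left(\frac{1}{5} + \frac{2}{25}\right) = -4 - \frac{7}{25} = - \frac{107}{25} \approx -4.28$)
$- 436 \left(w{\left(3 \right)} + 9\right) \left(j - 9\right) = - 436 \left(21 + 9\right) \left(- \frac{107}{25} - 9\right) = - 436 \cdot 30 \left(- \frac{332}{25}\right) = \left(-436\right) \left(- \frac{1992}{5}\right) = \frac{868512}{5}$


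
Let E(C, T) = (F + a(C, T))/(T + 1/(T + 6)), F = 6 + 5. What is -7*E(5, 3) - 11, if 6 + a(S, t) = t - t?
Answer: -89/4 ≈ -22.250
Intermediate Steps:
a(S, t) = -6 (a(S, t) = -6 + (t - t) = -6 + 0 = -6)
F = 11
E(C, T) = 5/(T + 1/(6 + T)) (E(C, T) = (11 - 6)/(T + 1/(T + 6)) = 5/(T + 1/(6 + T)))
-7*E(5, 3) - 11 = -35*(6 + 3)/(1 + 3² + 6*3) - 11 = -35*9/(1 + 9 + 18) - 11 = -35*9/28 - 11 = -7*45/28 - 11 = -45/4 - 11 = -89/4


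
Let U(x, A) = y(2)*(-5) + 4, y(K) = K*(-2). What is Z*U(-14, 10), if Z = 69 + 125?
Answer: 4656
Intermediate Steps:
Z = 194
y(K) = -2*K
U(x, A) = 24 (U(x, A) = -2*2*(-5) + 4 = -4*(-5) + 4 = 20 + 4 = 24)
Z*U(-14, 10) = 194*24 = 4656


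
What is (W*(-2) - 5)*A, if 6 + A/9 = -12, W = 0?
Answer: 810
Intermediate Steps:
A = -162 (A = -54 + 9*(-12) = -54 - 108 = -162)
(W*(-2) - 5)*A = (0*(-2) - 5)*(-162) = (0 - 5)*(-162) = -5*(-162) = 810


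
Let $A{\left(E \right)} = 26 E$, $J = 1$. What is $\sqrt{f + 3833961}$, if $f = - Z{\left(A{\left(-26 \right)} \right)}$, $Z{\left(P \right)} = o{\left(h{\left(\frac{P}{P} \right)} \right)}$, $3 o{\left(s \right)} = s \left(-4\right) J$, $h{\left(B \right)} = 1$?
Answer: $\frac{\sqrt{34505661}}{3} \approx 1958.1$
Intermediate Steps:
$o{\left(s \right)} = - \frac{4 s}{3}$ ($o{\left(s \right)} = \frac{s \left(-4\right) 1}{3} = \frac{- 4 s 1}{3} = \frac{\left(-4\right) s}{3} = - \frac{4 s}{3}$)
$Z{\left(P \right)} = - \frac{4}{3}$ ($Z{\left(P \right)} = \left(- \frac{4}{3}\right) 1 = - \frac{4}{3}$)
$f = \frac{4}{3}$ ($f = \left(-1\right) \left(- \frac{4}{3}\right) = \frac{4}{3} \approx 1.3333$)
$\sqrt{f + 3833961} = \sqrt{\frac{4}{3} + 3833961} = \sqrt{\frac{11501887}{3}} = \frac{\sqrt{34505661}}{3}$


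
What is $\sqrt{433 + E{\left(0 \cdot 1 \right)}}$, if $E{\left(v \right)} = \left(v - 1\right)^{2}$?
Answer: $\sqrt{434} \approx 20.833$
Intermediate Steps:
$E{\left(v \right)} = \left(-1 + v\right)^{2}$
$\sqrt{433 + E{\left(0 \cdot 1 \right)}} = \sqrt{433 + \left(-1 + 0 \cdot 1\right)^{2}} = \sqrt{433 + \left(-1 + 0\right)^{2}} = \sqrt{433 + \left(-1\right)^{2}} = \sqrt{433 + 1} = \sqrt{434}$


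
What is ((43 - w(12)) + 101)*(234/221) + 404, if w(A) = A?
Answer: 9244/17 ≈ 543.76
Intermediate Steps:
((43 - w(12)) + 101)*(234/221) + 404 = ((43 - 1*12) + 101)*(234/221) + 404 = ((43 - 12) + 101)*(234*(1/221)) + 404 = (31 + 101)*(18/17) + 404 = 132*(18/17) + 404 = 2376/17 + 404 = 9244/17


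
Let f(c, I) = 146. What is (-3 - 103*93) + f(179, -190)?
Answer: -9436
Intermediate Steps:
(-3 - 103*93) + f(179, -190) = (-3 - 103*93) + 146 = (-3 - 9579) + 146 = -9582 + 146 = -9436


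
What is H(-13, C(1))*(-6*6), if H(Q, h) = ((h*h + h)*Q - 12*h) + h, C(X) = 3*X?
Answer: 6804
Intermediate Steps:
H(Q, h) = -11*h + Q*(h + h**2) (H(Q, h) = ((h**2 + h)*Q - 12*h) + h = ((h + h**2)*Q - 12*h) + h = (Q*(h + h**2) - 12*h) + h = (-12*h + Q*(h + h**2)) + h = -11*h + Q*(h + h**2))
H(-13, C(1))*(-6*6) = ((3*1)*(-11 - 13 - 39))*(-6*6) = (3*(-11 - 13 - 13*3))*(-36) = (3*(-11 - 13 - 39))*(-36) = (3*(-63))*(-36) = -189*(-36) = 6804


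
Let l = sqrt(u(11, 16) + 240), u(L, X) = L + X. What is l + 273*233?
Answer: 63609 + sqrt(267) ≈ 63625.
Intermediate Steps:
l = sqrt(267) (l = sqrt((11 + 16) + 240) = sqrt(27 + 240) = sqrt(267) ≈ 16.340)
l + 273*233 = sqrt(267) + 273*233 = sqrt(267) + 63609 = 63609 + sqrt(267)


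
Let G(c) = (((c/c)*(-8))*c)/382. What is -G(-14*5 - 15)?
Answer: -340/191 ≈ -1.7801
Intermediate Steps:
G(c) = -4*c/191 (G(c) = ((1*(-8))*c)*(1/382) = -8*c*(1/382) = -4*c/191)
-G(-14*5 - 15) = -(-4)*(-14*5 - 15)/191 = -(-4)*(-70 - 15)/191 = -(-4)*(-85)/191 = -1*340/191 = -340/191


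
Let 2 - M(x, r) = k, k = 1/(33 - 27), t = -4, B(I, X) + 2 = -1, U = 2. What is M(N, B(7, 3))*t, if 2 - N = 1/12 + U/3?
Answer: -22/3 ≈ -7.3333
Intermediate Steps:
B(I, X) = -3 (B(I, X) = -2 - 1 = -3)
N = 5/4 (N = 2 - (1/12 + 2/3) = 2 - (1*(1/12) + 2*(⅓)) = 2 - (1/12 + ⅔) = 2 - 1*¾ = 2 - ¾ = 5/4 ≈ 1.2500)
k = ⅙ (k = 1/6 = ⅙ ≈ 0.16667)
M(x, r) = 11/6 (M(x, r) = 2 - 1*⅙ = 2 - ⅙ = 11/6)
M(N, B(7, 3))*t = (11/6)*(-4) = -22/3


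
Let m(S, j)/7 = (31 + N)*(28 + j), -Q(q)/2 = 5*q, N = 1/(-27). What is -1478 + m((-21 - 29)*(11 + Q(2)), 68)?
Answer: 173962/9 ≈ 19329.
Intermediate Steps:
N = -1/27 ≈ -0.037037
Q(q) = -10*q
m(S, j) = 163856/27 + 5852*j/27 (m(S, j) = 7*((31 - 1/27)*(28 + j)) = 7*(836*(28 + j)/27) = 7*(23408/27 + 836*j/27) = 163856/27 + 5852*j/27)
-1478 + m((-21 - 29)*(11 + Q(2)), 68) = -1478 + (163856/27 + (5852/27)*68) = -1478 + (163856/27 + 397936/27) = -1478 + 187264/9 = 173962/9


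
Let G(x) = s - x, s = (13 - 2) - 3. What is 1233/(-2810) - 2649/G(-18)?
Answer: -1868937/18265 ≈ -102.32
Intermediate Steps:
s = 8 (s = 11 - 3 = 8)
G(x) = 8 - x
1233/(-2810) - 2649/G(-18) = 1233/(-2810) - 2649/(8 - 1*(-18)) = 1233*(-1/2810) - 2649/(8 + 18) = -1233/2810 - 2649/26 = -1868937/18265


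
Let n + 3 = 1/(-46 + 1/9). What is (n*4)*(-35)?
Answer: 24960/59 ≈ 423.05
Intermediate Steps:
n = -1248/413 (n = -3 + 1/(-46 + 1/9) = -3 + 1/(-46 + ⅑) = -3 + 1/(-413/9) = -3 - 9/413 = -1248/413 ≈ -3.0218)
(n*4)*(-35) = -1248/413*4*(-35) = -4992/413*(-35) = 24960/59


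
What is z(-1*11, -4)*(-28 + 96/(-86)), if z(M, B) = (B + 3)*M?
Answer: -13772/43 ≈ -320.28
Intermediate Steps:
z(M, B) = M*(3 + B) (z(M, B) = (3 + B)*M = M*(3 + B))
z(-1*11, -4)*(-28 + 96/(-86)) = ((-1*11)*(3 - 4))*(-28 + 96/(-86)) = (-11*(-1))*(-28 + 96*(-1/86)) = 11*(-28 - 48/43) = 11*(-1252/43) = -13772/43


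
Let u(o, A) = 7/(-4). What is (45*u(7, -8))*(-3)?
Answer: 945/4 ≈ 236.25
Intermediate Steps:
u(o, A) = -7/4 (u(o, A) = 7*(-¼) = -7/4)
(45*u(7, -8))*(-3) = (45*(-7/4))*(-3) = -315/4*(-3) = 945/4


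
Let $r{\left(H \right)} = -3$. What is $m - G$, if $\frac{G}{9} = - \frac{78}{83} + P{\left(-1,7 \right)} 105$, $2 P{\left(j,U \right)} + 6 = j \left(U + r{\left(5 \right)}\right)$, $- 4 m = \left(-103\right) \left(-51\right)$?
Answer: $\frac{1135509}{332} \approx 3420.2$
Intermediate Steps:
$m = - \frac{5253}{4}$ ($m = - \frac{\left(-103\right) \left(-51\right)}{4} = \left(- \frac{1}{4}\right) 5253 = - \frac{5253}{4} \approx -1313.3$)
$P{\left(j,U \right)} = -3 + \frac{j \left(-3 + U\right)}{2}$ ($P{\left(j,U \right)} = -3 + \frac{j \left(U - 3\right)}{2} = -3 + \frac{j \left(-3 + U\right)}{2}$)
$G = - \frac{392877}{83}$ ($G = 9 \left(- \frac{78}{83} + \left(-3 - - \frac{3}{2} + \frac{1}{2} \cdot 7 \left(-1\right)\right) 105\right) = 9 \left(\left(-78\right) \frac{1}{83} + \left(-3 + \frac{3}{2} - \frac{7}{2}\right) 105\right) = 9 \left(- \frac{78}{83} - 525\right) = 9 \left(- \frac{43653}{83}\right) = - \frac{392877}{83} \approx -4733.5$)
$m - G = - \frac{5253}{4} - - \frac{392877}{83} = - \frac{5253}{4} + \frac{392877}{83} = \frac{1135509}{332}$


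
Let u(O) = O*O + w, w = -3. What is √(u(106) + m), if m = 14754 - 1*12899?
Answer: 4*√818 ≈ 114.40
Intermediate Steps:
m = 1855 (m = 14754 - 12899 = 1855)
u(O) = -3 + O² (u(O) = O*O - 3 = O² - 3 = -3 + O²)
√(u(106) + m) = √((-3 + 106²) + 1855) = √((-3 + 11236) + 1855) = √(11233 + 1855) = √13088 = 4*√818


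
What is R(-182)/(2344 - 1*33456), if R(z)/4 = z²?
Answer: -16562/3889 ≈ -4.2587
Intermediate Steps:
R(z) = 4*z²
R(-182)/(2344 - 1*33456) = (4*(-182)²)/(2344 - 1*33456) = (4*33124)/(2344 - 33456) = 132496/(-31112) = 132496*(-1/31112) = -16562/3889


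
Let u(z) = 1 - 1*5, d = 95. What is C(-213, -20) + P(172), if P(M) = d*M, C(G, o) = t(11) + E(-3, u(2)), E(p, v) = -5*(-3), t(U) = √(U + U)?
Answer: 16355 + √22 ≈ 16360.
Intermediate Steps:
u(z) = -4 (u(z) = 1 - 5 = -4)
t(U) = √2*√U (t(U) = √(2*U) = √2*√U)
E(p, v) = 15
C(G, o) = 15 + √22 (C(G, o) = √2*√11 + 15 = √22 + 15 = 15 + √22)
P(M) = 95*M
C(-213, -20) + P(172) = (15 + √22) + 95*172 = (15 + √22) + 16340 = 16355 + √22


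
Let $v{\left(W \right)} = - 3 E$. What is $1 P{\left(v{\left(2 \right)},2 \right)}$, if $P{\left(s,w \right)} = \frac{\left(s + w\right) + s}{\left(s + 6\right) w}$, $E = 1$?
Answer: $- \frac{2}{3} \approx -0.66667$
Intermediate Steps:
$v{\left(W \right)} = -3$ ($v{\left(W \right)} = \left(-3\right) 1 = -3$)
$P{\left(s,w \right)} = \frac{w + 2 s}{w \left(6 + s\right)}$ ($P{\left(s,w \right)} = \frac{w + 2 s}{\left(6 + s\right) w} = \frac{w + 2 s}{w \left(6 + s\right)}$)
$1 P{\left(v{\left(2 \right)},2 \right)} = 1 \frac{2 + 2 \left(-3\right)}{2 \left(6 - 3\right)} = 1 \frac{2 - 6}{2 \cdot 3} = 1 \cdot \frac{1}{2} \cdot \frac{1}{3} \left(-4\right) = 1 \left(- \frac{2}{3}\right) = - \frac{2}{3}$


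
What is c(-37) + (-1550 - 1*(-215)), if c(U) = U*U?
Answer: 34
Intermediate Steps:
c(U) = U²
c(-37) + (-1550 - 1*(-215)) = (-37)² + (-1550 - 1*(-215)) = 1369 + (-1550 + 215) = 1369 - 1335 = 34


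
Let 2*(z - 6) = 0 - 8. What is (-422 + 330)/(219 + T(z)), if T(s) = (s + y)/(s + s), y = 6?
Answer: -92/221 ≈ -0.41629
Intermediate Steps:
z = 2 (z = 6 + (0 - 8)/2 = 6 + (½)*(-8) = 6 - 4 = 2)
T(s) = (6 + s)/(2*s) (T(s) = (s + 6)/(s + s) = (6 + s)/((2*s)) = (6 + s)*(1/(2*s)) = (6 + s)/(2*s))
(-422 + 330)/(219 + T(z)) = (-422 + 330)/(219 + (½)*(6 + 2)/2) = -92/(219 + (½)*(½)*8) = -92/(219 + 2) = -92/221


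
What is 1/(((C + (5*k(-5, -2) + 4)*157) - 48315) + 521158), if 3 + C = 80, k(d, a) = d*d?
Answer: 1/493173 ≈ 2.0277e-6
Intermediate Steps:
k(d, a) = d²
C = 77 (C = -3 + 80 = 77)
1/(((C + (5*k(-5, -2) + 4)*157) - 48315) + 521158) = 1/(((77 + (5*(-5)² + 4)*157) - 48315) + 521158) = 1/(((77 + (5*25 + 4)*157) - 48315) + 521158) = 1/(((77 + (125 + 4)*157) - 48315) + 521158) = 1/(((77 + 129*157) - 48315) + 521158) = 1/(((77 + 20253) - 48315) + 521158) = 1/((20330 - 48315) + 521158) = 1/(-27985 + 521158) = 1/493173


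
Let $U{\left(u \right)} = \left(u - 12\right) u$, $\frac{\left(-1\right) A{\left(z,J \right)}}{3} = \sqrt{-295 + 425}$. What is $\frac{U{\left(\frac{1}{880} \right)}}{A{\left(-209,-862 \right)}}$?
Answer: $\frac{10559 \sqrt{130}}{302016000} \approx 0.00039863$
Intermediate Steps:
$A{\left(z,J \right)} = - 3 \sqrt{130}$ ($A{\left(z,J \right)} = - 3 \sqrt{-295 + 425} = - 3 \sqrt{130}$)
$U{\left(u \right)} = u \left(-12 + u\right)$ ($U{\left(u \right)} = \left(-12 + u\right) u = u \left(-12 + u\right)$)
$\frac{U{\left(\frac{1}{880} \right)}}{A{\left(-209,-862 \right)}} = \frac{\frac{1}{880} \left(-12 + \frac{1}{880}\right)}{\left(-3\right) \sqrt{130}} = \frac{-12 + \frac{1}{880}}{880} \left(- \frac{\sqrt{130}}{390}\right) = \frac{1}{880} \left(- \frac{10559}{880}\right) \left(- \frac{\sqrt{130}}{390}\right) = - \frac{10559 \left(- \frac{\sqrt{130}}{390}\right)}{774400} = \frac{10559 \sqrt{130}}{302016000}$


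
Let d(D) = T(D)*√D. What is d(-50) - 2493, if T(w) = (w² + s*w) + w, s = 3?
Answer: -2493 + 11500*I*√2 ≈ -2493.0 + 16263.0*I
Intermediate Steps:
T(w) = w² + 4*w (T(w) = (w² + 3*w) + w = w² + 4*w)
d(D) = D^(3/2)*(4 + D) (d(D) = (D*(4 + D))*√D = D^(3/2)*(4 + D))
d(-50) - 2493 = (-50)^(3/2)*(4 - 50) - 2493 = -250*I*√2*(-46) - 2493 = 11500*I*√2 - 2493 = -2493 + 11500*I*√2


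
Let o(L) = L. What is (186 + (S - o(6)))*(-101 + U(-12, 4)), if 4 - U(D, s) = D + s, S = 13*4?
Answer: -20648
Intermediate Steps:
S = 52
U(D, s) = 4 - D - s (U(D, s) = 4 - (D + s) = 4 + (-D - s) = 4 - D - s)
(186 + (S - o(6)))*(-101 + U(-12, 4)) = (186 + (52 - 1*6))*(-101 + (4 - 1*(-12) - 1*4)) = (186 + (52 - 6))*(-101 + (4 + 12 - 4)) = (186 + 46)*(-101 + 12) = 232*(-89) = -20648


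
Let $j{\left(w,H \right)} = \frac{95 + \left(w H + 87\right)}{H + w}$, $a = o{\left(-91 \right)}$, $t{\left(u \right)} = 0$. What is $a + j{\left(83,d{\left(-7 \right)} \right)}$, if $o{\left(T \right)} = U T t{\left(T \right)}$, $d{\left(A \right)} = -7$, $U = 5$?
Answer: $- \frac{21}{4} \approx -5.25$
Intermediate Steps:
$o{\left(T \right)} = 0$ ($o{\left(T \right)} = 5 T 0 = 0$)
$a = 0$
$j{\left(w,H \right)} = \frac{182 + H w}{H + w}$ ($j{\left(w,H \right)} = \frac{95 + \left(H w + 87\right)}{H + w} = \frac{95 + \left(87 + H w\right)}{H + w} = \frac{182 + H w}{H + w}$)
$a + j{\left(83,d{\left(-7 \right)} \right)} = 0 + \frac{182 - 581}{-7 + 83} = 0 + \frac{182 - 581}{76} = 0 + \frac{1}{76} \left(-399\right) = 0 - \frac{21}{4} = - \frac{21}{4}$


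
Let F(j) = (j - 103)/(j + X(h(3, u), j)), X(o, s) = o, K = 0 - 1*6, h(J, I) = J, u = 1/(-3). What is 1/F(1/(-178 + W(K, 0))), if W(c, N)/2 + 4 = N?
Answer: -557/19159 ≈ -0.029072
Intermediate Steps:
u = -⅓ ≈ -0.33333
K = -6 (K = 0 - 6 = -6)
W(c, N) = -8 + 2*N
F(j) = (-103 + j)/(3 + j) (F(j) = (j - 103)/(j + 3) = (-103 + j)/(3 + j))
1/F(1/(-178 + W(K, 0))) = 1/((-103 + 1/(-178 + (-8 + 2*0)))/(3 + 1/(-178 + (-8 + 2*0)))) = 1/((-103 + 1/(-178 + (-8 + 0)))/(3 + 1/(-178 + (-8 + 0)))) = 1/((-103 + 1/(-178 - 8))/(3 + 1/(-178 - 8))) = 1/((-103 + 1/(-186))/(3 + 1/(-186))) = 1/((-103 - 1/186)/(3 - 1/186)) = 1/(-19159/186/(557/186)) = 1/((186/557)*(-19159/186)) = 1/(-19159/557) = -557/19159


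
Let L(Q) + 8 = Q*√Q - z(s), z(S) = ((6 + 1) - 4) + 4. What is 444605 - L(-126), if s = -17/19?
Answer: 444620 + 378*I*√14 ≈ 4.4462e+5 + 1414.3*I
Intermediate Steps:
s = -17/19 (s = -17*1/19 = -17/19 ≈ -0.89474)
z(S) = 7 (z(S) = (7 - 4) + 4 = 3 + 4 = 7)
L(Q) = -15 + Q^(3/2) (L(Q) = -8 + (Q*√Q - 1*7) = -8 + (Q^(3/2) - 7) = -8 + (-7 + Q^(3/2)) = -15 + Q^(3/2))
444605 - L(-126) = 444605 - (-15 + (-126)^(3/2)) = 444605 - (-15 - 378*I*√14) = 444605 + (15 + 378*I*√14) = 444620 + 378*I*√14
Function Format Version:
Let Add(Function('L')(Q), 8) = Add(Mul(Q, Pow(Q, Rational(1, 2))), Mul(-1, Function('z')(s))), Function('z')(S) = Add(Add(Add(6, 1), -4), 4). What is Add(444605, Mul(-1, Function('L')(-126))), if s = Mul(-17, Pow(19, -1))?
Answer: Add(444620, Mul(378, I, Pow(14, Rational(1, 2)))) ≈ Add(4.4462e+5, Mul(1414.3, I))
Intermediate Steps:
s = Rational(-17, 19) (s = Mul(-17, Rational(1, 19)) = Rational(-17, 19) ≈ -0.89474)
Function('z')(S) = 7 (Function('z')(S) = Add(Add(7, -4), 4) = Add(3, 4) = 7)
Function('L')(Q) = Add(-15, Pow(Q, Rational(3, 2))) (Function('L')(Q) = Add(-8, Add(Mul(Q, Pow(Q, Rational(1, 2))), Mul(-1, 7))) = Add(-8, Add(Pow(Q, Rational(3, 2)), -7)) = Add(-8, Add(-7, Pow(Q, Rational(3, 2)))) = Add(-15, Pow(Q, Rational(3, 2))))
Add(444605, Mul(-1, Function('L')(-126))) = Add(444605, Mul(-1, Add(-15, Pow(-126, Rational(3, 2))))) = Add(444605, Mul(-1, Add(-15, Mul(-378, I, Pow(14, Rational(1, 2)))))) = Add(444605, Add(15, Mul(378, I, Pow(14, Rational(1, 2))))) = Add(444620, Mul(378, I, Pow(14, Rational(1, 2))))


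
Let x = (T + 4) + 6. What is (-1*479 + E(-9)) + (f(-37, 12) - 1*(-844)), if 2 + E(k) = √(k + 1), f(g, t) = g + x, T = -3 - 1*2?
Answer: 331 + 2*I*√2 ≈ 331.0 + 2.8284*I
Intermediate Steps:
T = -5 (T = -3 - 2 = -5)
x = 5 (x = (-5 + 4) + 6 = -1 + 6 = 5)
f(g, t) = 5 + g (f(g, t) = g + 5 = 5 + g)
E(k) = -2 + √(1 + k) (E(k) = -2 + √(k + 1) = -2 + √(1 + k))
(-1*479 + E(-9)) + (f(-37, 12) - 1*(-844)) = (-1*479 + (-2 + √(1 - 9))) + ((5 - 37) - 1*(-844)) = (-479 + (-2 + √(-8))) + (-32 + 844) = (-479 + (-2 + 2*I*√2)) + 812 = (-481 + 2*I*√2) + 812 = 331 + 2*I*√2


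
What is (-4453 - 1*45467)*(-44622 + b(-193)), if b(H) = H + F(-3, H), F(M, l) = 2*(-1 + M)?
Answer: 2237564160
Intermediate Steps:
F(M, l) = -2 + 2*M
b(H) = -8 + H (b(H) = H + (-2 + 2*(-3)) = H + (-2 - 6) = H - 8 = -8 + H)
(-4453 - 1*45467)*(-44622 + b(-193)) = (-4453 - 1*45467)*(-44622 + (-8 - 193)) = (-4453 - 45467)*(-44622 - 201) = -49920*(-44823) = 2237564160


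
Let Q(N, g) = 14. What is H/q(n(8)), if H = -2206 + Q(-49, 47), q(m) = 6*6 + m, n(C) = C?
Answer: -548/11 ≈ -49.818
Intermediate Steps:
q(m) = 36 + m
H = -2192 (H = -2206 + 14 = -2192)
H/q(n(8)) = -2192/(36 + 8) = -2192/44 = -2192*1/44 = -548/11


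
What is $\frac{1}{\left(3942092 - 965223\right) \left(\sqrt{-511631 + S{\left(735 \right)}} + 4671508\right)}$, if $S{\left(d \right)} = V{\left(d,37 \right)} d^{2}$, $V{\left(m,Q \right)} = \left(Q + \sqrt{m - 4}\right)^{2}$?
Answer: $\frac{1}{2976869 \left(4671508 + \sqrt{-511631 + 540225 \left(37 + \sqrt{731}\right)^{2}}\right)} \approx 7.1192 \cdot 10^{-14}$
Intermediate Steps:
$V{\left(m,Q \right)} = \left(Q + \sqrt{-4 + m}\right)^{2}$
$S{\left(d \right)} = d^{2} \left(37 + \sqrt{-4 + d}\right)^{2}$ ($S{\left(d \right)} = \left(37 + \sqrt{-4 + d}\right)^{2} d^{2} = d^{2} \left(37 + \sqrt{-4 + d}\right)^{2}$)
$\frac{1}{\left(3942092 - 965223\right) \left(\sqrt{-511631 + S{\left(735 \right)}} + 4671508\right)} = \frac{1}{\left(3942092 - 965223\right) \left(\sqrt{-511631 + 735^{2} \left(37 + \sqrt{-4 + 735}\right)^{2}} + 4671508\right)} = \frac{1}{2976869 \left(\sqrt{-511631 + 540225 \left(37 + \sqrt{731}\right)^{2}} + 4671508\right)} = \frac{1}{2976869 \left(4671508 + \sqrt{-511631 + 540225 \left(37 + \sqrt{731}\right)^{2}}\right)} = \frac{1}{13906467348452 + 2976869 \sqrt{-511631 + 540225 \left(37 + \sqrt{731}\right)^{2}}}$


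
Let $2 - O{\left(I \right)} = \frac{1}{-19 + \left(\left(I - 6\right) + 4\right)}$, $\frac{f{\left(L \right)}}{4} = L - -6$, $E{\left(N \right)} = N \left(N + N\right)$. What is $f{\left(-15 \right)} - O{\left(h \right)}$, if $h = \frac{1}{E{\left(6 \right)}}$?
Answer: $- \frac{57490}{1511} \approx -38.048$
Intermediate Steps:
$E{\left(N \right)} = 2 N^{2}$ ($E{\left(N \right)} = N 2 N = 2 N^{2}$)
$f{\left(L \right)} = 24 + 4 L$ ($f{\left(L \right)} = 4 \left(L - -6\right) = 4 \left(L + 6\right) = 4 \left(6 + L\right) = 24 + 4 L$)
$h = \frac{1}{72}$ ($h = \frac{1}{2 \cdot 6^{2}} = \frac{1}{2 \cdot 36} = \frac{1}{72} \approx 0.013889$)
$O{\left(I \right)} = 2 - \frac{1}{-21 + I}$ ($O{\left(I \right)} = 2 - \frac{1}{-19 + \left(\left(I - 6\right) + 4\right)} = 2 - \frac{1}{-19 + \left(\left(-6 + I\right) + 4\right)} = 2 - \frac{1}{-19 + \left(-2 + I\right)} = 2 - \frac{1}{-21 + I}$)
$f{\left(-15 \right)} - O{\left(h \right)} = \left(24 + 4 \left(-15\right)\right) - \frac{-43 + 2 \cdot \frac{1}{72}}{-21 + \frac{1}{72}} = \left(24 - 60\right) - \frac{-43 + \frac{1}{36}}{- \frac{1511}{72}} = -36 - \left(- \frac{72}{1511}\right) \left(- \frac{1547}{36}\right) = -36 - \frac{3094}{1511} = - \frac{57490}{1511}$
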